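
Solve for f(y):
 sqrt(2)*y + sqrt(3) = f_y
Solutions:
 f(y) = C1 + sqrt(2)*y^2/2 + sqrt(3)*y


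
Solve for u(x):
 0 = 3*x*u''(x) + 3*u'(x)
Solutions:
 u(x) = C1 + C2*log(x)


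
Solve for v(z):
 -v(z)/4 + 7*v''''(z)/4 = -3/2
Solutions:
 v(z) = C1*exp(-7^(3/4)*z/7) + C2*exp(7^(3/4)*z/7) + C3*sin(7^(3/4)*z/7) + C4*cos(7^(3/4)*z/7) + 6


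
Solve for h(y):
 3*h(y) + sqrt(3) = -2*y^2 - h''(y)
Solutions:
 h(y) = C1*sin(sqrt(3)*y) + C2*cos(sqrt(3)*y) - 2*y^2/3 - sqrt(3)/3 + 4/9


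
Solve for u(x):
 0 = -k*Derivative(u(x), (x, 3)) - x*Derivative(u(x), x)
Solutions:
 u(x) = C1 + Integral(C2*airyai(x*(-1/k)^(1/3)) + C3*airybi(x*(-1/k)^(1/3)), x)


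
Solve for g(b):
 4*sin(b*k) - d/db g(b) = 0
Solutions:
 g(b) = C1 - 4*cos(b*k)/k


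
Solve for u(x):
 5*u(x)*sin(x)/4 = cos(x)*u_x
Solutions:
 u(x) = C1/cos(x)^(5/4)


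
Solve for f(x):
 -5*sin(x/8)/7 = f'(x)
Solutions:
 f(x) = C1 + 40*cos(x/8)/7


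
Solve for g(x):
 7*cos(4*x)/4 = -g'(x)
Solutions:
 g(x) = C1 - 7*sin(4*x)/16


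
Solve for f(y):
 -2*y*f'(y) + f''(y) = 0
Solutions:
 f(y) = C1 + C2*erfi(y)


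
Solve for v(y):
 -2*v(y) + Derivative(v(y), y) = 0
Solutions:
 v(y) = C1*exp(2*y)


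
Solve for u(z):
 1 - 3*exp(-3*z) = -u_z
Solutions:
 u(z) = C1 - z - exp(-3*z)


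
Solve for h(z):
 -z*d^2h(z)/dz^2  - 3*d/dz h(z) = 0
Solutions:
 h(z) = C1 + C2/z^2


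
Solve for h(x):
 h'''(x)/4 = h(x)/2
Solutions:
 h(x) = C3*exp(2^(1/3)*x) + (C1*sin(2^(1/3)*sqrt(3)*x/2) + C2*cos(2^(1/3)*sqrt(3)*x/2))*exp(-2^(1/3)*x/2)


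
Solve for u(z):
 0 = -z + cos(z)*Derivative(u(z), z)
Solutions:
 u(z) = C1 + Integral(z/cos(z), z)


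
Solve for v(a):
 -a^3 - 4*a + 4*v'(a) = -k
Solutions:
 v(a) = C1 + a^4/16 + a^2/2 - a*k/4


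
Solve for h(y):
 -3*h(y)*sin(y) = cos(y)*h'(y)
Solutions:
 h(y) = C1*cos(y)^3


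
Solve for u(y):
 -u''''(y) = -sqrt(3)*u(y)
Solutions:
 u(y) = C1*exp(-3^(1/8)*y) + C2*exp(3^(1/8)*y) + C3*sin(3^(1/8)*y) + C4*cos(3^(1/8)*y)


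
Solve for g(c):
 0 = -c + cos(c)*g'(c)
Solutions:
 g(c) = C1 + Integral(c/cos(c), c)


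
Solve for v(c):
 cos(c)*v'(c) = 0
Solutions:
 v(c) = C1


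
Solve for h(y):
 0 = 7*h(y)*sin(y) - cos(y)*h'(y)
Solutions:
 h(y) = C1/cos(y)^7


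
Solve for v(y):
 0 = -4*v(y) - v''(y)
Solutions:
 v(y) = C1*sin(2*y) + C2*cos(2*y)


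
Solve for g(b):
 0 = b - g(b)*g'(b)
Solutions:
 g(b) = -sqrt(C1 + b^2)
 g(b) = sqrt(C1 + b^2)


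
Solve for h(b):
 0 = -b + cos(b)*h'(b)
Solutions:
 h(b) = C1 + Integral(b/cos(b), b)


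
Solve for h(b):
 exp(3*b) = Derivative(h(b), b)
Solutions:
 h(b) = C1 + exp(3*b)/3


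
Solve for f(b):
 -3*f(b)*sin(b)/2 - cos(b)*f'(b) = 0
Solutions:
 f(b) = C1*cos(b)^(3/2)


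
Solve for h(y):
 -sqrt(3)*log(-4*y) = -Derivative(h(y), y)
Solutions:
 h(y) = C1 + sqrt(3)*y*log(-y) + sqrt(3)*y*(-1 + 2*log(2))


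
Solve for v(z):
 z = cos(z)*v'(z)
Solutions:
 v(z) = C1 + Integral(z/cos(z), z)


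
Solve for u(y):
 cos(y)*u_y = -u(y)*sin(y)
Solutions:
 u(y) = C1*cos(y)


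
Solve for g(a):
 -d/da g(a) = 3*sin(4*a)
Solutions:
 g(a) = C1 + 3*cos(4*a)/4


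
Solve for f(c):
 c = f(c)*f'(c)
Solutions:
 f(c) = -sqrt(C1 + c^2)
 f(c) = sqrt(C1 + c^2)


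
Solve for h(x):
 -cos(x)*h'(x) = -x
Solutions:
 h(x) = C1 + Integral(x/cos(x), x)


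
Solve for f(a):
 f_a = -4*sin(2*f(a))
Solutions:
 f(a) = pi - acos((-C1 - exp(16*a))/(C1 - exp(16*a)))/2
 f(a) = acos((-C1 - exp(16*a))/(C1 - exp(16*a)))/2


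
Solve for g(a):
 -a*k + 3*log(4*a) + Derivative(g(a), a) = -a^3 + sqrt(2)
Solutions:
 g(a) = C1 - a^4/4 + a^2*k/2 - 3*a*log(a) - a*log(64) + sqrt(2)*a + 3*a


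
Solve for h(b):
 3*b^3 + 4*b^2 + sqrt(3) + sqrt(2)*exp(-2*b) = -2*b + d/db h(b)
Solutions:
 h(b) = C1 + 3*b^4/4 + 4*b^3/3 + b^2 + sqrt(3)*b - sqrt(2)*exp(-2*b)/2


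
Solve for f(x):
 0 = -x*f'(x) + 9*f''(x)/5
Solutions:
 f(x) = C1 + C2*erfi(sqrt(10)*x/6)


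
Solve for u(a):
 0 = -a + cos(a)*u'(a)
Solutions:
 u(a) = C1 + Integral(a/cos(a), a)


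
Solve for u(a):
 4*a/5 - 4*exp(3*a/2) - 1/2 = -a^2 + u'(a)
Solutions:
 u(a) = C1 + a^3/3 + 2*a^2/5 - a/2 - 8*exp(3*a/2)/3


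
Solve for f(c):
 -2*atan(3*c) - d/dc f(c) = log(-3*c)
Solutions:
 f(c) = C1 - c*log(-c) - 2*c*atan(3*c) - c*log(3) + c + log(9*c^2 + 1)/3


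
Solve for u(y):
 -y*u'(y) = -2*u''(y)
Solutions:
 u(y) = C1 + C2*erfi(y/2)


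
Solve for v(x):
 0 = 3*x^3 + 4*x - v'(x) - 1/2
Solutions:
 v(x) = C1 + 3*x^4/4 + 2*x^2 - x/2


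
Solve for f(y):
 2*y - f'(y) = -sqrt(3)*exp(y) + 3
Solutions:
 f(y) = C1 + y^2 - 3*y + sqrt(3)*exp(y)


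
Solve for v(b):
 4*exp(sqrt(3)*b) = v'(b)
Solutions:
 v(b) = C1 + 4*sqrt(3)*exp(sqrt(3)*b)/3


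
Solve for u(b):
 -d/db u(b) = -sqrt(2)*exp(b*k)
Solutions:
 u(b) = C1 + sqrt(2)*exp(b*k)/k


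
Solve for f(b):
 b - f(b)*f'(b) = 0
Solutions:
 f(b) = -sqrt(C1 + b^2)
 f(b) = sqrt(C1 + b^2)


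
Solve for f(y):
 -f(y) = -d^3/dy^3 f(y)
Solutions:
 f(y) = C3*exp(y) + (C1*sin(sqrt(3)*y/2) + C2*cos(sqrt(3)*y/2))*exp(-y/2)


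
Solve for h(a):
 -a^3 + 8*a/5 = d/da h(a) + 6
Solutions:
 h(a) = C1 - a^4/4 + 4*a^2/5 - 6*a


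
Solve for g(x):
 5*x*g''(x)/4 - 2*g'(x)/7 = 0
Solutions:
 g(x) = C1 + C2*x^(43/35)


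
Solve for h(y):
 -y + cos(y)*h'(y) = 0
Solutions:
 h(y) = C1 + Integral(y/cos(y), y)


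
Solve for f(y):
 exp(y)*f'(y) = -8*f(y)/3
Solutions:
 f(y) = C1*exp(8*exp(-y)/3)


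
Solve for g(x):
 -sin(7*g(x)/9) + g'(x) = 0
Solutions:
 -x + 9*log(cos(7*g(x)/9) - 1)/14 - 9*log(cos(7*g(x)/9) + 1)/14 = C1


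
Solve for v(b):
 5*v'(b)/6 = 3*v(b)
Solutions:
 v(b) = C1*exp(18*b/5)


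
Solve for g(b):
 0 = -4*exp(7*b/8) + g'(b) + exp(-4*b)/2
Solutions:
 g(b) = C1 + 32*exp(7*b/8)/7 + exp(-4*b)/8


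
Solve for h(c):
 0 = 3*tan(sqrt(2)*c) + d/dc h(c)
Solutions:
 h(c) = C1 + 3*sqrt(2)*log(cos(sqrt(2)*c))/2


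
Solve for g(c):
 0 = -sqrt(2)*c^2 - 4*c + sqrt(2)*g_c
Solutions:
 g(c) = C1 + c^3/3 + sqrt(2)*c^2


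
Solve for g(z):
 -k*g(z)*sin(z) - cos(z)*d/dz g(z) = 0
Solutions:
 g(z) = C1*exp(k*log(cos(z)))


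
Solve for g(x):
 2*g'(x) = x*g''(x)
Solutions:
 g(x) = C1 + C2*x^3


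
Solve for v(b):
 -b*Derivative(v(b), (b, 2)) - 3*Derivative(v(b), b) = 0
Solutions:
 v(b) = C1 + C2/b^2


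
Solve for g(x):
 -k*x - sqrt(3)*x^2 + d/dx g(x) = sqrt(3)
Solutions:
 g(x) = C1 + k*x^2/2 + sqrt(3)*x^3/3 + sqrt(3)*x


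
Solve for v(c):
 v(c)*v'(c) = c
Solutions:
 v(c) = -sqrt(C1 + c^2)
 v(c) = sqrt(C1 + c^2)


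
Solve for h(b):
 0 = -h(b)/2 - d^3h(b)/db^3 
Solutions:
 h(b) = C3*exp(-2^(2/3)*b/2) + (C1*sin(2^(2/3)*sqrt(3)*b/4) + C2*cos(2^(2/3)*sqrt(3)*b/4))*exp(2^(2/3)*b/4)


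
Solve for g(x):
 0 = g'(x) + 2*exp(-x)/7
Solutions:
 g(x) = C1 + 2*exp(-x)/7


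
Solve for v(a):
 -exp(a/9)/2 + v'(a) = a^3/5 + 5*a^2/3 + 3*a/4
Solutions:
 v(a) = C1 + a^4/20 + 5*a^3/9 + 3*a^2/8 + 9*exp(a/9)/2


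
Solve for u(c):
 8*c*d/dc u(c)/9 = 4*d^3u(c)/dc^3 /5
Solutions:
 u(c) = C1 + Integral(C2*airyai(30^(1/3)*c/3) + C3*airybi(30^(1/3)*c/3), c)


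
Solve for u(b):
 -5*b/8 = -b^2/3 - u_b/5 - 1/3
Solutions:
 u(b) = C1 - 5*b^3/9 + 25*b^2/16 - 5*b/3


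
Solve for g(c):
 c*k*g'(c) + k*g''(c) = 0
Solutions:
 g(c) = C1 + C2*erf(sqrt(2)*c/2)


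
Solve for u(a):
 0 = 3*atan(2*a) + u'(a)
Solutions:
 u(a) = C1 - 3*a*atan(2*a) + 3*log(4*a^2 + 1)/4


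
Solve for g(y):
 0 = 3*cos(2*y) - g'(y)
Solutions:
 g(y) = C1 + 3*sin(2*y)/2


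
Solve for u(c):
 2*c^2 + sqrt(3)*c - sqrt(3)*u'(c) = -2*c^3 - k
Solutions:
 u(c) = C1 + sqrt(3)*c^4/6 + 2*sqrt(3)*c^3/9 + c^2/2 + sqrt(3)*c*k/3


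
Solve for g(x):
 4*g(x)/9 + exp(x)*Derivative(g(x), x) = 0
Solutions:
 g(x) = C1*exp(4*exp(-x)/9)


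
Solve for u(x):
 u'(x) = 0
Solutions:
 u(x) = C1


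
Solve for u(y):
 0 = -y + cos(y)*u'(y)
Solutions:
 u(y) = C1 + Integral(y/cos(y), y)


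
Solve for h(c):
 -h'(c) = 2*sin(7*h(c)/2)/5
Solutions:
 2*c/5 + log(cos(7*h(c)/2) - 1)/7 - log(cos(7*h(c)/2) + 1)/7 = C1


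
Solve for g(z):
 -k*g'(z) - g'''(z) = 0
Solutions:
 g(z) = C1 + C2*exp(-z*sqrt(-k)) + C3*exp(z*sqrt(-k))


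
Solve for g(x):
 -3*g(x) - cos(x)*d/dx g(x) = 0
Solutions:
 g(x) = C1*(sin(x) - 1)^(3/2)/(sin(x) + 1)^(3/2)


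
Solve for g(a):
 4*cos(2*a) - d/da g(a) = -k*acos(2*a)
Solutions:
 g(a) = C1 + k*(a*acos(2*a) - sqrt(1 - 4*a^2)/2) + 2*sin(2*a)


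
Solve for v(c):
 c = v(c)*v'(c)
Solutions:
 v(c) = -sqrt(C1 + c^2)
 v(c) = sqrt(C1 + c^2)


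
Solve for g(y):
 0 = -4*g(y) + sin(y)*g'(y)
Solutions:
 g(y) = C1*(cos(y)^2 - 2*cos(y) + 1)/(cos(y)^2 + 2*cos(y) + 1)


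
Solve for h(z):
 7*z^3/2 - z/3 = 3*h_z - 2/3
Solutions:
 h(z) = C1 + 7*z^4/24 - z^2/18 + 2*z/9


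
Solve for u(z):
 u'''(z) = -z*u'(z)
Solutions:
 u(z) = C1 + Integral(C2*airyai(-z) + C3*airybi(-z), z)


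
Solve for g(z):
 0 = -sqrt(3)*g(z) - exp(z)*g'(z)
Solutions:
 g(z) = C1*exp(sqrt(3)*exp(-z))


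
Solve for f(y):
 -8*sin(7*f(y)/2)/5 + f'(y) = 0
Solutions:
 -8*y/5 + log(cos(7*f(y)/2) - 1)/7 - log(cos(7*f(y)/2) + 1)/7 = C1


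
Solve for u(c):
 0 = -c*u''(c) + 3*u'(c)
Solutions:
 u(c) = C1 + C2*c^4


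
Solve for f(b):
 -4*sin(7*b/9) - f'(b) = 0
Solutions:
 f(b) = C1 + 36*cos(7*b/9)/7


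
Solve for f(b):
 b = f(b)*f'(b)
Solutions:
 f(b) = -sqrt(C1 + b^2)
 f(b) = sqrt(C1 + b^2)


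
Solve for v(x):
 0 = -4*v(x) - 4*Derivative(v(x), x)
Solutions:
 v(x) = C1*exp(-x)


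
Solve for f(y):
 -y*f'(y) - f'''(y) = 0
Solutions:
 f(y) = C1 + Integral(C2*airyai(-y) + C3*airybi(-y), y)


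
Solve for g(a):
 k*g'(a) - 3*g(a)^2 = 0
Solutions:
 g(a) = -k/(C1*k + 3*a)


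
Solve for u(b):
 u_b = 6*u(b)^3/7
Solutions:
 u(b) = -sqrt(14)*sqrt(-1/(C1 + 6*b))/2
 u(b) = sqrt(14)*sqrt(-1/(C1 + 6*b))/2


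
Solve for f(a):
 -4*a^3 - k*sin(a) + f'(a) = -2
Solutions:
 f(a) = C1 + a^4 - 2*a - k*cos(a)


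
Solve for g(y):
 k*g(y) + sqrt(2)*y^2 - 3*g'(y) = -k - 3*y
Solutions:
 g(y) = C1*exp(k*y/3) - 1 - sqrt(2)*y^2/k - 3*y/k - 6*sqrt(2)*y/k^2 - 9/k^2 - 18*sqrt(2)/k^3


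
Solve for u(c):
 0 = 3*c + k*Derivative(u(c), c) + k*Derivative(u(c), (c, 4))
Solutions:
 u(c) = C1 + C4*exp(-c) - 3*c^2/(2*k) + (C2*sin(sqrt(3)*c/2) + C3*cos(sqrt(3)*c/2))*exp(c/2)


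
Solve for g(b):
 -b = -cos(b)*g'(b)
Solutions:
 g(b) = C1 + Integral(b/cos(b), b)


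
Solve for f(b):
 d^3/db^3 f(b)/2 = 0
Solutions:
 f(b) = C1 + C2*b + C3*b^2


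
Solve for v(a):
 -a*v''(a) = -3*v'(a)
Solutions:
 v(a) = C1 + C2*a^4


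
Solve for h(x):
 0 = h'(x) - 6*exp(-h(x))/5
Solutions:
 h(x) = log(C1 + 6*x/5)


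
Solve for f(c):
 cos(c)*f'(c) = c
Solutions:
 f(c) = C1 + Integral(c/cos(c), c)


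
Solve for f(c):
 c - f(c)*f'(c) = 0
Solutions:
 f(c) = -sqrt(C1 + c^2)
 f(c) = sqrt(C1 + c^2)


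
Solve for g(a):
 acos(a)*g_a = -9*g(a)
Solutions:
 g(a) = C1*exp(-9*Integral(1/acos(a), a))


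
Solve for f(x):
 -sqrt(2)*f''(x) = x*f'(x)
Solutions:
 f(x) = C1 + C2*erf(2^(1/4)*x/2)


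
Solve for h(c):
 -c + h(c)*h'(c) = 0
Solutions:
 h(c) = -sqrt(C1 + c^2)
 h(c) = sqrt(C1 + c^2)


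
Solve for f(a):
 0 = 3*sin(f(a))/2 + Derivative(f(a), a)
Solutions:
 f(a) = -acos((-C1 - exp(3*a))/(C1 - exp(3*a))) + 2*pi
 f(a) = acos((-C1 - exp(3*a))/(C1 - exp(3*a)))


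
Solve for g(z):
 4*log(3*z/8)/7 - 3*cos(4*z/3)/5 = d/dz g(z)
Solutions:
 g(z) = C1 + 4*z*log(z)/7 - 12*z*log(2)/7 - 4*z/7 + 4*z*log(3)/7 - 9*sin(4*z/3)/20


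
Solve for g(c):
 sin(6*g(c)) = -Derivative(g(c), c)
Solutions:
 g(c) = -acos((-C1 - exp(12*c))/(C1 - exp(12*c)))/6 + pi/3
 g(c) = acos((-C1 - exp(12*c))/(C1 - exp(12*c)))/6


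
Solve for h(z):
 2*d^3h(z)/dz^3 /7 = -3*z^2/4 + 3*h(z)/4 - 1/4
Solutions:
 h(z) = C3*exp(21^(1/3)*z/2) + z^2 + (C1*sin(3^(5/6)*7^(1/3)*z/4) + C2*cos(3^(5/6)*7^(1/3)*z/4))*exp(-21^(1/3)*z/4) + 1/3


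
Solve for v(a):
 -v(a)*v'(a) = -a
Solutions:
 v(a) = -sqrt(C1 + a^2)
 v(a) = sqrt(C1 + a^2)


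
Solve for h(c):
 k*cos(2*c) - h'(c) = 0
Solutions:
 h(c) = C1 + k*sin(2*c)/2


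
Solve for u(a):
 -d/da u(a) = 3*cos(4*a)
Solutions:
 u(a) = C1 - 3*sin(4*a)/4


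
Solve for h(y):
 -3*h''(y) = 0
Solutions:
 h(y) = C1 + C2*y


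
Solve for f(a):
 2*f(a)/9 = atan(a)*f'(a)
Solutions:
 f(a) = C1*exp(2*Integral(1/atan(a), a)/9)


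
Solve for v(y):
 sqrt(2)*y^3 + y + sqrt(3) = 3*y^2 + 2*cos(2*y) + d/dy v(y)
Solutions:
 v(y) = C1 + sqrt(2)*y^4/4 - y^3 + y^2/2 + sqrt(3)*y - sin(2*y)


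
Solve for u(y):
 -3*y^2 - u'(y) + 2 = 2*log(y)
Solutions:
 u(y) = C1 - y^3 - 2*y*log(y) + 4*y


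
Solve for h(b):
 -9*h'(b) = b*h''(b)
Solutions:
 h(b) = C1 + C2/b^8


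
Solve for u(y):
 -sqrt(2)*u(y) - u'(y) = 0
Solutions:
 u(y) = C1*exp(-sqrt(2)*y)


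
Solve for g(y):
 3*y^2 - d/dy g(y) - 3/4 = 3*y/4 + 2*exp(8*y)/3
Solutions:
 g(y) = C1 + y^3 - 3*y^2/8 - 3*y/4 - exp(8*y)/12


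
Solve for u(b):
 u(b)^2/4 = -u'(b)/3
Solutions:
 u(b) = 4/(C1 + 3*b)


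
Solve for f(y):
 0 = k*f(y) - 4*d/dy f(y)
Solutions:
 f(y) = C1*exp(k*y/4)


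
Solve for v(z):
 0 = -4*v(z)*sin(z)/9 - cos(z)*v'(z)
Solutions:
 v(z) = C1*cos(z)^(4/9)


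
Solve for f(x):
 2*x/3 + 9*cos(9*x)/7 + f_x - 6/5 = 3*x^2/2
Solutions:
 f(x) = C1 + x^3/2 - x^2/3 + 6*x/5 - sin(9*x)/7


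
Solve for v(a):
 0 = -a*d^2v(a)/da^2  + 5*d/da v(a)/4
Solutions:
 v(a) = C1 + C2*a^(9/4)


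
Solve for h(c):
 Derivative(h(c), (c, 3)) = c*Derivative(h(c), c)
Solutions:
 h(c) = C1 + Integral(C2*airyai(c) + C3*airybi(c), c)


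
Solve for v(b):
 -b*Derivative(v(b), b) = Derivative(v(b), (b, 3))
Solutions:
 v(b) = C1 + Integral(C2*airyai(-b) + C3*airybi(-b), b)


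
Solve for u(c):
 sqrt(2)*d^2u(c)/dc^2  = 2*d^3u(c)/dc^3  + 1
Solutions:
 u(c) = C1 + C2*c + C3*exp(sqrt(2)*c/2) + sqrt(2)*c^2/4


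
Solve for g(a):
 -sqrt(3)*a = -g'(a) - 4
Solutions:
 g(a) = C1 + sqrt(3)*a^2/2 - 4*a


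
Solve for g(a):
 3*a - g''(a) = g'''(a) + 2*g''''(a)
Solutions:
 g(a) = C1 + C2*a + a^3/2 - 3*a^2/2 + (C3*sin(sqrt(7)*a/4) + C4*cos(sqrt(7)*a/4))*exp(-a/4)


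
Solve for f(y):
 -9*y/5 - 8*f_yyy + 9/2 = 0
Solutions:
 f(y) = C1 + C2*y + C3*y^2 - 3*y^4/320 + 3*y^3/32


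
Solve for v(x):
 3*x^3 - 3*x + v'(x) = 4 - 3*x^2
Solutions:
 v(x) = C1 - 3*x^4/4 - x^3 + 3*x^2/2 + 4*x


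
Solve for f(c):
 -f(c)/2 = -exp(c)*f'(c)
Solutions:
 f(c) = C1*exp(-exp(-c)/2)


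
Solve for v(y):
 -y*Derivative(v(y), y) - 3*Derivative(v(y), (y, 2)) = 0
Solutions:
 v(y) = C1 + C2*erf(sqrt(6)*y/6)


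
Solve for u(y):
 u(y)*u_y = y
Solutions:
 u(y) = -sqrt(C1 + y^2)
 u(y) = sqrt(C1 + y^2)


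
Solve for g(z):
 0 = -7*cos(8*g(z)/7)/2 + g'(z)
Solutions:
 -7*z/2 - 7*log(sin(8*g(z)/7) - 1)/16 + 7*log(sin(8*g(z)/7) + 1)/16 = C1


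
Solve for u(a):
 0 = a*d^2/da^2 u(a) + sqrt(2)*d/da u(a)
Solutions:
 u(a) = C1 + C2*a^(1 - sqrt(2))


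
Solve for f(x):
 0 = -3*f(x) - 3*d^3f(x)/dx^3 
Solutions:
 f(x) = C3*exp(-x) + (C1*sin(sqrt(3)*x/2) + C2*cos(sqrt(3)*x/2))*exp(x/2)


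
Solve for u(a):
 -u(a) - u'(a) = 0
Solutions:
 u(a) = C1*exp(-a)


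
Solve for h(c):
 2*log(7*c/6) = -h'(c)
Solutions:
 h(c) = C1 - 2*c*log(c) + c*log(36/49) + 2*c


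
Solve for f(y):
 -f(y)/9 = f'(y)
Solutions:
 f(y) = C1*exp(-y/9)


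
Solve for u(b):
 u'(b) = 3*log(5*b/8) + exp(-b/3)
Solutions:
 u(b) = C1 + 3*b*log(b) + 3*b*(-3*log(2) - 1 + log(5)) - 3*exp(-b/3)


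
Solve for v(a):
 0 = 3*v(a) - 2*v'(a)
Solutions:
 v(a) = C1*exp(3*a/2)


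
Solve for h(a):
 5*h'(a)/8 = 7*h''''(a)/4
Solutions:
 h(a) = C1 + C4*exp(14^(2/3)*5^(1/3)*a/14) + (C2*sin(14^(2/3)*sqrt(3)*5^(1/3)*a/28) + C3*cos(14^(2/3)*sqrt(3)*5^(1/3)*a/28))*exp(-14^(2/3)*5^(1/3)*a/28)


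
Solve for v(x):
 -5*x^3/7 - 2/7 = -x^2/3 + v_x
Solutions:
 v(x) = C1 - 5*x^4/28 + x^3/9 - 2*x/7


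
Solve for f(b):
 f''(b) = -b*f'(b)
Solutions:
 f(b) = C1 + C2*erf(sqrt(2)*b/2)


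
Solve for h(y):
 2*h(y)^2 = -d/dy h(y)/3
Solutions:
 h(y) = 1/(C1 + 6*y)


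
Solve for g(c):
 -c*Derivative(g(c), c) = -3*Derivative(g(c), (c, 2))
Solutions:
 g(c) = C1 + C2*erfi(sqrt(6)*c/6)


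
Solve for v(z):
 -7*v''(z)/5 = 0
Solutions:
 v(z) = C1 + C2*z


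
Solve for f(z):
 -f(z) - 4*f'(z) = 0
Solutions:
 f(z) = C1*exp(-z/4)


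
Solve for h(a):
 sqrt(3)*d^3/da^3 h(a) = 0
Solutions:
 h(a) = C1 + C2*a + C3*a^2


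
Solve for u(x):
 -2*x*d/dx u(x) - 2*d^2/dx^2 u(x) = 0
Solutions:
 u(x) = C1 + C2*erf(sqrt(2)*x/2)


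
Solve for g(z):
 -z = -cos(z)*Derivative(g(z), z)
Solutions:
 g(z) = C1 + Integral(z/cos(z), z)


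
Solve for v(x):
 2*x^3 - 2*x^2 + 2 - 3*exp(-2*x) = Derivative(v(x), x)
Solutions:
 v(x) = C1 + x^4/2 - 2*x^3/3 + 2*x + 3*exp(-2*x)/2


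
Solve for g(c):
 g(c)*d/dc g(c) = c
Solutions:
 g(c) = -sqrt(C1 + c^2)
 g(c) = sqrt(C1 + c^2)


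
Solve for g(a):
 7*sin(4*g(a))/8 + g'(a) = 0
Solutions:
 g(a) = -acos((-C1 - exp(7*a))/(C1 - exp(7*a)))/4 + pi/2
 g(a) = acos((-C1 - exp(7*a))/(C1 - exp(7*a)))/4


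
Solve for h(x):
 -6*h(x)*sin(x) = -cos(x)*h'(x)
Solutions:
 h(x) = C1/cos(x)^6


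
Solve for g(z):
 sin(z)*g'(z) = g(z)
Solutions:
 g(z) = C1*sqrt(cos(z) - 1)/sqrt(cos(z) + 1)


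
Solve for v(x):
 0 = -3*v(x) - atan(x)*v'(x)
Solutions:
 v(x) = C1*exp(-3*Integral(1/atan(x), x))


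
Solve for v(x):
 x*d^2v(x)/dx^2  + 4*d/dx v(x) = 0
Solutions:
 v(x) = C1 + C2/x^3


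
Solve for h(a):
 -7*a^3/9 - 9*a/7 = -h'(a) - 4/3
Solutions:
 h(a) = C1 + 7*a^4/36 + 9*a^2/14 - 4*a/3


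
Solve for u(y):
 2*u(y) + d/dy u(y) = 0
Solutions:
 u(y) = C1*exp(-2*y)


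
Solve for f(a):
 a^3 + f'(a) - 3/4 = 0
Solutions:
 f(a) = C1 - a^4/4 + 3*a/4


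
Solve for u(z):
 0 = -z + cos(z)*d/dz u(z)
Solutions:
 u(z) = C1 + Integral(z/cos(z), z)


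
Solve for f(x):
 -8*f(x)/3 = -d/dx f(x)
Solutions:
 f(x) = C1*exp(8*x/3)


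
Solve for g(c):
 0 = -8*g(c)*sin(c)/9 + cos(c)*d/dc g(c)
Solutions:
 g(c) = C1/cos(c)^(8/9)


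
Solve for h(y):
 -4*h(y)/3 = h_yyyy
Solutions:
 h(y) = (C1*sin(3^(3/4)*y/3) + C2*cos(3^(3/4)*y/3))*exp(-3^(3/4)*y/3) + (C3*sin(3^(3/4)*y/3) + C4*cos(3^(3/4)*y/3))*exp(3^(3/4)*y/3)


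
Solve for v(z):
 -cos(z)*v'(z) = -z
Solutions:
 v(z) = C1 + Integral(z/cos(z), z)


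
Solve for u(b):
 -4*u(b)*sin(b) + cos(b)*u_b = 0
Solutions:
 u(b) = C1/cos(b)^4


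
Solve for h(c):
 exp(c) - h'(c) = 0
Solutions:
 h(c) = C1 + exp(c)


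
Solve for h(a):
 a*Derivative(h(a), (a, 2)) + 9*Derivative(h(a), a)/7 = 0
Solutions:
 h(a) = C1 + C2/a^(2/7)


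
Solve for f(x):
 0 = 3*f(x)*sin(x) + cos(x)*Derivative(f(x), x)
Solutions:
 f(x) = C1*cos(x)^3


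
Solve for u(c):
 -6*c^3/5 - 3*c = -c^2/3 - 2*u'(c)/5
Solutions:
 u(c) = C1 + 3*c^4/4 - 5*c^3/18 + 15*c^2/4


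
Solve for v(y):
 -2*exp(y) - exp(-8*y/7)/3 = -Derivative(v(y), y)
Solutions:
 v(y) = C1 + 2*exp(y) - 7*exp(-8*y/7)/24


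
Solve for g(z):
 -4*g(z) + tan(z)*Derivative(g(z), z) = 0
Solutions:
 g(z) = C1*sin(z)^4


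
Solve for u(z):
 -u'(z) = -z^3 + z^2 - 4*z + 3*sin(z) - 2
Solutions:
 u(z) = C1 + z^4/4 - z^3/3 + 2*z^2 + 2*z + 3*cos(z)


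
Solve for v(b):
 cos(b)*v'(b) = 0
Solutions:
 v(b) = C1


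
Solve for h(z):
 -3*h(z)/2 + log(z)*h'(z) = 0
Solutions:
 h(z) = C1*exp(3*li(z)/2)


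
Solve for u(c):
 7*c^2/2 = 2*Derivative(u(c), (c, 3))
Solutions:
 u(c) = C1 + C2*c + C3*c^2 + 7*c^5/240


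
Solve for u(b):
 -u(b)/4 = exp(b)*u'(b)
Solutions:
 u(b) = C1*exp(exp(-b)/4)


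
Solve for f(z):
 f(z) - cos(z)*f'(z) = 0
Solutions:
 f(z) = C1*sqrt(sin(z) + 1)/sqrt(sin(z) - 1)


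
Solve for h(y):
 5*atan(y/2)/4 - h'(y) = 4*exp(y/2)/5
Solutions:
 h(y) = C1 + 5*y*atan(y/2)/4 - 8*exp(y/2)/5 - 5*log(y^2 + 4)/4


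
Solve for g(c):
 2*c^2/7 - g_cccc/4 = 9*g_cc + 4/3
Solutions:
 g(c) = C1 + C2*c + C3*sin(6*c) + C4*cos(6*c) + c^4/378 - 85*c^2/1134


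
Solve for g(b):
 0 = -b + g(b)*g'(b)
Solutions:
 g(b) = -sqrt(C1 + b^2)
 g(b) = sqrt(C1 + b^2)


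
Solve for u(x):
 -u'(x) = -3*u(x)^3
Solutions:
 u(x) = -sqrt(2)*sqrt(-1/(C1 + 3*x))/2
 u(x) = sqrt(2)*sqrt(-1/(C1 + 3*x))/2


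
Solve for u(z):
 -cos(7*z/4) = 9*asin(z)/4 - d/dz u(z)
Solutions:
 u(z) = C1 + 9*z*asin(z)/4 + 9*sqrt(1 - z^2)/4 + 4*sin(7*z/4)/7


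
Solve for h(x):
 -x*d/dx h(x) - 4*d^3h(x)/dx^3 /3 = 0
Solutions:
 h(x) = C1 + Integral(C2*airyai(-6^(1/3)*x/2) + C3*airybi(-6^(1/3)*x/2), x)


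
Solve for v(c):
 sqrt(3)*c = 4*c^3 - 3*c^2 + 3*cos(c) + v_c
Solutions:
 v(c) = C1 - c^4 + c^3 + sqrt(3)*c^2/2 - 3*sin(c)


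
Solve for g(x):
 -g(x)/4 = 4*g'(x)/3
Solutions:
 g(x) = C1*exp(-3*x/16)


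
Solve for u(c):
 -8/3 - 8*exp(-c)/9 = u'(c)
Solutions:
 u(c) = C1 - 8*c/3 + 8*exp(-c)/9


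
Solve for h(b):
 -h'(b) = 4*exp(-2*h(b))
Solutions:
 h(b) = log(-sqrt(C1 - 8*b))
 h(b) = log(C1 - 8*b)/2


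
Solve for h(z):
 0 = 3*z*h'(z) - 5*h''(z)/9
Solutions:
 h(z) = C1 + C2*erfi(3*sqrt(30)*z/10)


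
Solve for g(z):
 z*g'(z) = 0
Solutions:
 g(z) = C1


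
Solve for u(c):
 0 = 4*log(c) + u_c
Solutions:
 u(c) = C1 - 4*c*log(c) + 4*c


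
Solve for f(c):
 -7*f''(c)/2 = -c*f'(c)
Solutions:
 f(c) = C1 + C2*erfi(sqrt(7)*c/7)


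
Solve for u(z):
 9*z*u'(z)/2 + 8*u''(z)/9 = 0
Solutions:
 u(z) = C1 + C2*erf(9*sqrt(2)*z/8)


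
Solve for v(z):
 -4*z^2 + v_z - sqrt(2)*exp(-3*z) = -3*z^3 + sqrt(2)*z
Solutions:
 v(z) = C1 - 3*z^4/4 + 4*z^3/3 + sqrt(2)*z^2/2 - sqrt(2)*exp(-3*z)/3


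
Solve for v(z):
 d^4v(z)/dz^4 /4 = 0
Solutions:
 v(z) = C1 + C2*z + C3*z^2 + C4*z^3


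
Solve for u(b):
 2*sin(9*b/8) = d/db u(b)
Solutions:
 u(b) = C1 - 16*cos(9*b/8)/9


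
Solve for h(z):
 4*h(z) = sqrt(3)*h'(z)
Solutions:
 h(z) = C1*exp(4*sqrt(3)*z/3)


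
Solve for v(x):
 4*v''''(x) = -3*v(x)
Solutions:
 v(x) = (C1*sin(3^(1/4)*x/2) + C2*cos(3^(1/4)*x/2))*exp(-3^(1/4)*x/2) + (C3*sin(3^(1/4)*x/2) + C4*cos(3^(1/4)*x/2))*exp(3^(1/4)*x/2)


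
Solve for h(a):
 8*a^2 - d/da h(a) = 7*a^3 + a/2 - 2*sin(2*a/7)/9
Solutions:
 h(a) = C1 - 7*a^4/4 + 8*a^3/3 - a^2/4 - 7*cos(2*a/7)/9


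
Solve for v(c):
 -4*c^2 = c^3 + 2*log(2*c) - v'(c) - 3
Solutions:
 v(c) = C1 + c^4/4 + 4*c^3/3 + 2*c*log(c) - 5*c + c*log(4)


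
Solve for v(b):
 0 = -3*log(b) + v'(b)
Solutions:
 v(b) = C1 + 3*b*log(b) - 3*b


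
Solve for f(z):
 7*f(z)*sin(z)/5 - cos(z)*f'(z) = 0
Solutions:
 f(z) = C1/cos(z)^(7/5)


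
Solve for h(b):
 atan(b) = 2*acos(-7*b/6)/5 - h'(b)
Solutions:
 h(b) = C1 + 2*b*acos(-7*b/6)/5 - b*atan(b) + 2*sqrt(36 - 49*b^2)/35 + log(b^2 + 1)/2


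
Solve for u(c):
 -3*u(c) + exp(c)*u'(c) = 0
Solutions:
 u(c) = C1*exp(-3*exp(-c))


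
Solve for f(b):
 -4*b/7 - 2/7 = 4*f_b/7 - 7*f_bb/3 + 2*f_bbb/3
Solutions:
 f(b) = C1 + C2*exp(b*(49 - sqrt(1729))/28) + C3*exp(b*(sqrt(1729) + 49)/28) - b^2/2 - 55*b/12


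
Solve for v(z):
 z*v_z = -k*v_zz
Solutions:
 v(z) = C1 + C2*sqrt(k)*erf(sqrt(2)*z*sqrt(1/k)/2)


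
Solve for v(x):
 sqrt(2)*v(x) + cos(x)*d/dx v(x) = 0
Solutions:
 v(x) = C1*(sin(x) - 1)^(sqrt(2)/2)/(sin(x) + 1)^(sqrt(2)/2)


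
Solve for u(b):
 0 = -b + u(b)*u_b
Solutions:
 u(b) = -sqrt(C1 + b^2)
 u(b) = sqrt(C1 + b^2)


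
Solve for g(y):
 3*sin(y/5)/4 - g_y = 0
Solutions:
 g(y) = C1 - 15*cos(y/5)/4


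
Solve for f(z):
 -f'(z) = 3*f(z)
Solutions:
 f(z) = C1*exp(-3*z)


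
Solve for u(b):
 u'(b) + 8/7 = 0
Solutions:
 u(b) = C1 - 8*b/7


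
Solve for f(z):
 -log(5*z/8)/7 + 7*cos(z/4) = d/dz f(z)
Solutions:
 f(z) = C1 - z*log(z)/7 - z*log(5)/7 + z/7 + 3*z*log(2)/7 + 28*sin(z/4)


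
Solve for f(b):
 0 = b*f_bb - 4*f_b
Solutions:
 f(b) = C1 + C2*b^5


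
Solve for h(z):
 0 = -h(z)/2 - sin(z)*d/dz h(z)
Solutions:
 h(z) = C1*(cos(z) + 1)^(1/4)/(cos(z) - 1)^(1/4)


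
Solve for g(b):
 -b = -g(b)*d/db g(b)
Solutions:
 g(b) = -sqrt(C1 + b^2)
 g(b) = sqrt(C1 + b^2)


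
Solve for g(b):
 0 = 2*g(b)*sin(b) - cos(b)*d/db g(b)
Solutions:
 g(b) = C1/cos(b)^2


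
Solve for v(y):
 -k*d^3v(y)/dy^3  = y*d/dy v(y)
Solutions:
 v(y) = C1 + Integral(C2*airyai(y*(-1/k)^(1/3)) + C3*airybi(y*(-1/k)^(1/3)), y)


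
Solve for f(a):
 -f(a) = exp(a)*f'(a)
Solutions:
 f(a) = C1*exp(exp(-a))


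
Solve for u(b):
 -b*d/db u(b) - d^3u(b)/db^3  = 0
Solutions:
 u(b) = C1 + Integral(C2*airyai(-b) + C3*airybi(-b), b)


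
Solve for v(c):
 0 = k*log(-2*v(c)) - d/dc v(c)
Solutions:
 Integral(1/(log(-_y) + log(2)), (_y, v(c))) = C1 + c*k


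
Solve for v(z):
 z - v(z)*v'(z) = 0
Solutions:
 v(z) = -sqrt(C1 + z^2)
 v(z) = sqrt(C1 + z^2)


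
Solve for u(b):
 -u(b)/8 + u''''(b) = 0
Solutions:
 u(b) = C1*exp(-2^(1/4)*b/2) + C2*exp(2^(1/4)*b/2) + C3*sin(2^(1/4)*b/2) + C4*cos(2^(1/4)*b/2)


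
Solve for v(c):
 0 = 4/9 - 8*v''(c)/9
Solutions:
 v(c) = C1 + C2*c + c^2/4


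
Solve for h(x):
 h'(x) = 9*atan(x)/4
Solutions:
 h(x) = C1 + 9*x*atan(x)/4 - 9*log(x^2 + 1)/8


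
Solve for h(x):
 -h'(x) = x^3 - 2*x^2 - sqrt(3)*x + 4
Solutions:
 h(x) = C1 - x^4/4 + 2*x^3/3 + sqrt(3)*x^2/2 - 4*x


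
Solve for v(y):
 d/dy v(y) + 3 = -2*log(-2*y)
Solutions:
 v(y) = C1 - 2*y*log(-y) + y*(-2*log(2) - 1)


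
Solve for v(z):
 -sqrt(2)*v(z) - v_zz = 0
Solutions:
 v(z) = C1*sin(2^(1/4)*z) + C2*cos(2^(1/4)*z)


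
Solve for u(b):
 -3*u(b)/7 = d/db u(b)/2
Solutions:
 u(b) = C1*exp(-6*b/7)


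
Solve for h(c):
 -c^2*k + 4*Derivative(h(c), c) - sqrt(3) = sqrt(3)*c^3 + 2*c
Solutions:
 h(c) = C1 + sqrt(3)*c^4/16 + c^3*k/12 + c^2/4 + sqrt(3)*c/4


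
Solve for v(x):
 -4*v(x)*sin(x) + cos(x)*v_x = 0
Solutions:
 v(x) = C1/cos(x)^4


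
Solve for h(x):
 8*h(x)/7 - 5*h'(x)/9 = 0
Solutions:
 h(x) = C1*exp(72*x/35)


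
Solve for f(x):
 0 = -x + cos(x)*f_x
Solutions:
 f(x) = C1 + Integral(x/cos(x), x)


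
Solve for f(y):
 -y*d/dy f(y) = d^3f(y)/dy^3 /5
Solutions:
 f(y) = C1 + Integral(C2*airyai(-5^(1/3)*y) + C3*airybi(-5^(1/3)*y), y)


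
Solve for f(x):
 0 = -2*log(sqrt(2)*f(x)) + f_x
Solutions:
 -Integral(1/(2*log(_y) + log(2)), (_y, f(x))) = C1 - x


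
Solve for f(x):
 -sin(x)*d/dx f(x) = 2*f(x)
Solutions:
 f(x) = C1*(cos(x) + 1)/(cos(x) - 1)


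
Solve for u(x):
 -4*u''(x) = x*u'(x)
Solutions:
 u(x) = C1 + C2*erf(sqrt(2)*x/4)


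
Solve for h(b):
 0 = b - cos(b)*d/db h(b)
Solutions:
 h(b) = C1 + Integral(b/cos(b), b)


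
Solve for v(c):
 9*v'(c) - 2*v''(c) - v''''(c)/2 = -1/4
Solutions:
 v(c) = C1 + C2*exp(c*(-3*(9 + sqrt(6753)/9)^(1/3) + 4/(9 + sqrt(6753)/9)^(1/3))/6)*sin(sqrt(3)*c*(4/(9 + sqrt(6753)/9)^(1/3) + 3*(9 + sqrt(6753)/9)^(1/3))/6) + C3*exp(c*(-3*(9 + sqrt(6753)/9)^(1/3) + 4/(9 + sqrt(6753)/9)^(1/3))/6)*cos(sqrt(3)*c*(4/(9 + sqrt(6753)/9)^(1/3) + 3*(9 + sqrt(6753)/9)^(1/3))/6) + C4*exp(c*(-4/(3*(9 + sqrt(6753)/9)^(1/3)) + (9 + sqrt(6753)/9)^(1/3))) - c/36


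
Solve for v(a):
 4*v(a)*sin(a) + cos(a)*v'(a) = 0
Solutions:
 v(a) = C1*cos(a)^4


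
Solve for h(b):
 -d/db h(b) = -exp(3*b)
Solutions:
 h(b) = C1 + exp(3*b)/3


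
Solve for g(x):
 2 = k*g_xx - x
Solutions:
 g(x) = C1 + C2*x + x^3/(6*k) + x^2/k


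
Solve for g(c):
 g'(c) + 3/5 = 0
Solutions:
 g(c) = C1 - 3*c/5


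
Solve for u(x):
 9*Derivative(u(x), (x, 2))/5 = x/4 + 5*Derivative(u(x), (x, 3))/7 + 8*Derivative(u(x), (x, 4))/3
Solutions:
 u(x) = C1 + C2*x + C3*exp(3*x*(-25 + sqrt(24145))/560) + C4*exp(-3*x*(25 + sqrt(24145))/560) + 5*x^3/216 + 125*x^2/4536


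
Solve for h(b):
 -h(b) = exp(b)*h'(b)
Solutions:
 h(b) = C1*exp(exp(-b))


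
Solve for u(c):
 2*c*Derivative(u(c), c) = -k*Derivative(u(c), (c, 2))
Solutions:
 u(c) = C1 + C2*sqrt(k)*erf(c*sqrt(1/k))


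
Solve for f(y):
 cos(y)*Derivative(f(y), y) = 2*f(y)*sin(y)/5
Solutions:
 f(y) = C1/cos(y)^(2/5)


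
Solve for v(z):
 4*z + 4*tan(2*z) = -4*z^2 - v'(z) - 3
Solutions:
 v(z) = C1 - 4*z^3/3 - 2*z^2 - 3*z + 2*log(cos(2*z))


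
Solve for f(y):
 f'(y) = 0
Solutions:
 f(y) = C1


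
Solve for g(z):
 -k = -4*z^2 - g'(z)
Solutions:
 g(z) = C1 + k*z - 4*z^3/3


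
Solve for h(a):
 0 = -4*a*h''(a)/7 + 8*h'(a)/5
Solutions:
 h(a) = C1 + C2*a^(19/5)


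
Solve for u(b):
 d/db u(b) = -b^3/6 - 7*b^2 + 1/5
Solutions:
 u(b) = C1 - b^4/24 - 7*b^3/3 + b/5


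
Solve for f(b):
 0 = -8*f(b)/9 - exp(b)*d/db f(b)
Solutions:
 f(b) = C1*exp(8*exp(-b)/9)


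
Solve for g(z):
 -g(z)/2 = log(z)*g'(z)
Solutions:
 g(z) = C1*exp(-li(z)/2)


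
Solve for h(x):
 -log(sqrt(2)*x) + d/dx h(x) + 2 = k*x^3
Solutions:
 h(x) = C1 + k*x^4/4 + x*log(x) - 3*x + x*log(2)/2


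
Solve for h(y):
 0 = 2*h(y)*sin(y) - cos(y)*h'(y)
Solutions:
 h(y) = C1/cos(y)^2


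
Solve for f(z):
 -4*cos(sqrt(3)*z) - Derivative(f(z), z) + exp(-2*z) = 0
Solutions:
 f(z) = C1 - 4*sqrt(3)*sin(sqrt(3)*z)/3 - exp(-2*z)/2


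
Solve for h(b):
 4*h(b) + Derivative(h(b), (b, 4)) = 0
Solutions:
 h(b) = (C1*sin(b) + C2*cos(b))*exp(-b) + (C3*sin(b) + C4*cos(b))*exp(b)


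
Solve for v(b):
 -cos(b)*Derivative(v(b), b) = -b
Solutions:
 v(b) = C1 + Integral(b/cos(b), b)


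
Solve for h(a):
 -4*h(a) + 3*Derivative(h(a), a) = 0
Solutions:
 h(a) = C1*exp(4*a/3)


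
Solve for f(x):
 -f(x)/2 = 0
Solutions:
 f(x) = 0


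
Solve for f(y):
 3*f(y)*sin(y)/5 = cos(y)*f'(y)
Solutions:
 f(y) = C1/cos(y)^(3/5)


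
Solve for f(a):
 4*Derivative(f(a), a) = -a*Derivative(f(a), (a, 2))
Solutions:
 f(a) = C1 + C2/a^3


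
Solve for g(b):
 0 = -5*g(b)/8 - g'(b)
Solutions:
 g(b) = C1*exp(-5*b/8)


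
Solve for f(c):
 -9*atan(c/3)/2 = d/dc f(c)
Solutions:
 f(c) = C1 - 9*c*atan(c/3)/2 + 27*log(c^2 + 9)/4


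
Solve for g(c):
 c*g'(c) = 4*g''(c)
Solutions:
 g(c) = C1 + C2*erfi(sqrt(2)*c/4)


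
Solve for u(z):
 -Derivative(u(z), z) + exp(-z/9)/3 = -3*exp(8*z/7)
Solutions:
 u(z) = C1 + 21*exp(8*z/7)/8 - 3*exp(-z/9)


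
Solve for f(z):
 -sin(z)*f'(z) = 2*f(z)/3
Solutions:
 f(z) = C1*(cos(z) + 1)^(1/3)/(cos(z) - 1)^(1/3)


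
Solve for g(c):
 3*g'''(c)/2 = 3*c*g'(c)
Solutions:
 g(c) = C1 + Integral(C2*airyai(2^(1/3)*c) + C3*airybi(2^(1/3)*c), c)


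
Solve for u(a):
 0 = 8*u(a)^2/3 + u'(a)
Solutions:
 u(a) = 3/(C1 + 8*a)


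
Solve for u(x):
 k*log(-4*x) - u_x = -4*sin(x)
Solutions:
 u(x) = C1 + k*x*(log(-x) - 1) + 2*k*x*log(2) - 4*cos(x)


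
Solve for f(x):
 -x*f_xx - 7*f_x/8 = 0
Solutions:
 f(x) = C1 + C2*x^(1/8)


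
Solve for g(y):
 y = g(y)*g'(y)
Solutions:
 g(y) = -sqrt(C1 + y^2)
 g(y) = sqrt(C1 + y^2)


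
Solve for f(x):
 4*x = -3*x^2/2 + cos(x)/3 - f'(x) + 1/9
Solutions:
 f(x) = C1 - x^3/2 - 2*x^2 + x/9 + sin(x)/3


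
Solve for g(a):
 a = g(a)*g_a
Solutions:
 g(a) = -sqrt(C1 + a^2)
 g(a) = sqrt(C1 + a^2)


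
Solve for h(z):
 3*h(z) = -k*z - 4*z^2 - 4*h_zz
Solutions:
 h(z) = C1*sin(sqrt(3)*z/2) + C2*cos(sqrt(3)*z/2) - k*z/3 - 4*z^2/3 + 32/9


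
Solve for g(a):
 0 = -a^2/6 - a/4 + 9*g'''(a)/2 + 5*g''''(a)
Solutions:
 g(a) = C1 + C2*a + C3*a^2 + C4*exp(-9*a/10) + a^5/1620 - 13*a^4/11664 + 65*a^3/13122


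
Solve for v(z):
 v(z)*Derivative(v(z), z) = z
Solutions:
 v(z) = -sqrt(C1 + z^2)
 v(z) = sqrt(C1 + z^2)


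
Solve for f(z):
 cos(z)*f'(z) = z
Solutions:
 f(z) = C1 + Integral(z/cos(z), z)


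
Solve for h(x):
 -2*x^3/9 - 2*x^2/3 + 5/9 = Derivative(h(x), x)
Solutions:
 h(x) = C1 - x^4/18 - 2*x^3/9 + 5*x/9


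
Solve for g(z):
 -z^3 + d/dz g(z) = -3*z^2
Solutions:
 g(z) = C1 + z^4/4 - z^3


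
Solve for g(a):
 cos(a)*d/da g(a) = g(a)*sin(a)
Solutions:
 g(a) = C1/cos(a)


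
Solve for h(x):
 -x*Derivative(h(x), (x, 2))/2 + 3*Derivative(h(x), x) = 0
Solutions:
 h(x) = C1 + C2*x^7


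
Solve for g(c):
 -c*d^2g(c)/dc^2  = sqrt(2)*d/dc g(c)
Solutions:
 g(c) = C1 + C2*c^(1 - sqrt(2))


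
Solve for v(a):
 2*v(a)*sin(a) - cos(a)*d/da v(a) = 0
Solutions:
 v(a) = C1/cos(a)^2


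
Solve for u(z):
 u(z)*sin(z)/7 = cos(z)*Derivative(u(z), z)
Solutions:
 u(z) = C1/cos(z)^(1/7)


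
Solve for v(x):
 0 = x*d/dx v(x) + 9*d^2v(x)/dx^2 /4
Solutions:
 v(x) = C1 + C2*erf(sqrt(2)*x/3)


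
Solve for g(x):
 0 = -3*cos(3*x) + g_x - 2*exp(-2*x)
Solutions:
 g(x) = C1 + sin(3*x) - exp(-2*x)


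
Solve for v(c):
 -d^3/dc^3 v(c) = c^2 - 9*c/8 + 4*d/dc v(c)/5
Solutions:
 v(c) = C1 + C2*sin(2*sqrt(5)*c/5) + C3*cos(2*sqrt(5)*c/5) - 5*c^3/12 + 45*c^2/64 + 25*c/8


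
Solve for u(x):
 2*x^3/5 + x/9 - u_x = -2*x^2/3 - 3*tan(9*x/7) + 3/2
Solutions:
 u(x) = C1 + x^4/10 + 2*x^3/9 + x^2/18 - 3*x/2 - 7*log(cos(9*x/7))/3


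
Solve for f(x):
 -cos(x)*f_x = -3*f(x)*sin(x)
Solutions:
 f(x) = C1/cos(x)^3


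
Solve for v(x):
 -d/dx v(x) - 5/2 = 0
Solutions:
 v(x) = C1 - 5*x/2


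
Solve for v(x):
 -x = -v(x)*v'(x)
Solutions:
 v(x) = -sqrt(C1 + x^2)
 v(x) = sqrt(C1 + x^2)


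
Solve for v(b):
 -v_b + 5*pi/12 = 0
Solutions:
 v(b) = C1 + 5*pi*b/12


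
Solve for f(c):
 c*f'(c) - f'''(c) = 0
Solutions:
 f(c) = C1 + Integral(C2*airyai(c) + C3*airybi(c), c)


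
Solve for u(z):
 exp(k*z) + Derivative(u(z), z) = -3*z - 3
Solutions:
 u(z) = C1 - 3*z^2/2 - 3*z - exp(k*z)/k


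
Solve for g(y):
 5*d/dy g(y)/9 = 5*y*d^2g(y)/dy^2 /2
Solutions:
 g(y) = C1 + C2*y^(11/9)


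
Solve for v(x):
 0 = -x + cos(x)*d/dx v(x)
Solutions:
 v(x) = C1 + Integral(x/cos(x), x)


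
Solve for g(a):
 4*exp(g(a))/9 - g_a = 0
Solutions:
 g(a) = log(-1/(C1 + 4*a)) + 2*log(3)


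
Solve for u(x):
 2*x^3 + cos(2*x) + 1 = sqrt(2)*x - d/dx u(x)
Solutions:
 u(x) = C1 - x^4/2 + sqrt(2)*x^2/2 - x - sin(2*x)/2


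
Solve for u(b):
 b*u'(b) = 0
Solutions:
 u(b) = C1


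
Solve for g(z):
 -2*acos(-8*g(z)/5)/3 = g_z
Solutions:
 Integral(1/acos(-8*_y/5), (_y, g(z))) = C1 - 2*z/3


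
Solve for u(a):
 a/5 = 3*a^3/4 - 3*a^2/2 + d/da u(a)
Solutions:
 u(a) = C1 - 3*a^4/16 + a^3/2 + a^2/10


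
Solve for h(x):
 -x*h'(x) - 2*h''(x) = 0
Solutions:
 h(x) = C1 + C2*erf(x/2)


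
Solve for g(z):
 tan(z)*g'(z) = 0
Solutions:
 g(z) = C1


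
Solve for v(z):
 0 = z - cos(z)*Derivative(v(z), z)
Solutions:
 v(z) = C1 + Integral(z/cos(z), z)


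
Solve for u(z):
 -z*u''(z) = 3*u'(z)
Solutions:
 u(z) = C1 + C2/z^2


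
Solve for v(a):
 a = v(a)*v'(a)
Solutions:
 v(a) = -sqrt(C1 + a^2)
 v(a) = sqrt(C1 + a^2)


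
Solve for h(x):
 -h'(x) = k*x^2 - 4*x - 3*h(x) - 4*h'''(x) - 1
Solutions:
 h(x) = C3*exp(-x) + k*x^2/3 + 2*k*x/9 + 2*k/27 - 4*x/3 + (C1*sin(sqrt(2)*x/2) + C2*cos(sqrt(2)*x/2))*exp(x/2) - 7/9


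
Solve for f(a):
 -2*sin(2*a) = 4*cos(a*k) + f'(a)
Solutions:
 f(a) = C1 + cos(2*a) - 4*sin(a*k)/k


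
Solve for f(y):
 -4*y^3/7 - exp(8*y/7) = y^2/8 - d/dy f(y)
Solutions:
 f(y) = C1 + y^4/7 + y^3/24 + 7*exp(8*y/7)/8


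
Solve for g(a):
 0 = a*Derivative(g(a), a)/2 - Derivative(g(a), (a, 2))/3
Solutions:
 g(a) = C1 + C2*erfi(sqrt(3)*a/2)


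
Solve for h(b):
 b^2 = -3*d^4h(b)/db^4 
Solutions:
 h(b) = C1 + C2*b + C3*b^2 + C4*b^3 - b^6/1080


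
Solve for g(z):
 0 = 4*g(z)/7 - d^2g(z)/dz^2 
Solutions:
 g(z) = C1*exp(-2*sqrt(7)*z/7) + C2*exp(2*sqrt(7)*z/7)


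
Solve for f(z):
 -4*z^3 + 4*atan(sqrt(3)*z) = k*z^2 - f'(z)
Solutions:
 f(z) = C1 + k*z^3/3 + z^4 - 4*z*atan(sqrt(3)*z) + 2*sqrt(3)*log(3*z^2 + 1)/3


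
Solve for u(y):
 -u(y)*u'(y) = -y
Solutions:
 u(y) = -sqrt(C1 + y^2)
 u(y) = sqrt(C1 + y^2)


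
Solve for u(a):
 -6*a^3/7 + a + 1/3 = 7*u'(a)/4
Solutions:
 u(a) = C1 - 6*a^4/49 + 2*a^2/7 + 4*a/21


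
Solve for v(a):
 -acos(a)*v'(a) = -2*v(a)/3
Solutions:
 v(a) = C1*exp(2*Integral(1/acos(a), a)/3)


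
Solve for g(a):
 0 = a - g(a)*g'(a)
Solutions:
 g(a) = -sqrt(C1 + a^2)
 g(a) = sqrt(C1 + a^2)


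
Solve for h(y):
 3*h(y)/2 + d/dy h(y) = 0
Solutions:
 h(y) = C1*exp(-3*y/2)


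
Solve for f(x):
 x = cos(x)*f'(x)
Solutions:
 f(x) = C1 + Integral(x/cos(x), x)


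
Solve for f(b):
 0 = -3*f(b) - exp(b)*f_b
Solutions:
 f(b) = C1*exp(3*exp(-b))


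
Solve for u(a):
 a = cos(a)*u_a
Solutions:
 u(a) = C1 + Integral(a/cos(a), a)


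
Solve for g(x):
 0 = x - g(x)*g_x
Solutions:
 g(x) = -sqrt(C1 + x^2)
 g(x) = sqrt(C1 + x^2)


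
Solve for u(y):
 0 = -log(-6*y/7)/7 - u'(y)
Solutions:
 u(y) = C1 - y*log(-y)/7 + y*(-log(6) + 1 + log(7))/7


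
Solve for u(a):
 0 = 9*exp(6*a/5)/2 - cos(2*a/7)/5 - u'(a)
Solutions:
 u(a) = C1 + 15*exp(6*a/5)/4 - 7*sin(2*a/7)/10


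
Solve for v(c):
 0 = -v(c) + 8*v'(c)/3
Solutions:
 v(c) = C1*exp(3*c/8)


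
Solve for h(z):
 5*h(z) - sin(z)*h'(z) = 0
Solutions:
 h(z) = C1*sqrt(cos(z) - 1)*(cos(z)^2 - 2*cos(z) + 1)/(sqrt(cos(z) + 1)*(cos(z)^2 + 2*cos(z) + 1))


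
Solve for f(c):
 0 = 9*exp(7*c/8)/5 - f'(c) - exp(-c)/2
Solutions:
 f(c) = C1 + 72*exp(7*c/8)/35 + exp(-c)/2


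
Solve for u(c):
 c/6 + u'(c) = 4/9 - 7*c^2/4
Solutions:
 u(c) = C1 - 7*c^3/12 - c^2/12 + 4*c/9


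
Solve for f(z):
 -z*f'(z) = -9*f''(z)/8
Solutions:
 f(z) = C1 + C2*erfi(2*z/3)


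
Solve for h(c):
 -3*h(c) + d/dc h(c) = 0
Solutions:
 h(c) = C1*exp(3*c)


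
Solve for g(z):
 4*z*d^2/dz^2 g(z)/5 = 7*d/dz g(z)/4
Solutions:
 g(z) = C1 + C2*z^(51/16)


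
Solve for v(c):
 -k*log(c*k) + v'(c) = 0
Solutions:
 v(c) = C1 + c*k*log(c*k) - c*k


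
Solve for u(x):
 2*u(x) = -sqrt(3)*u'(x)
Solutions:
 u(x) = C1*exp(-2*sqrt(3)*x/3)


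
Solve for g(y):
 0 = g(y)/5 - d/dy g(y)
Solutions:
 g(y) = C1*exp(y/5)


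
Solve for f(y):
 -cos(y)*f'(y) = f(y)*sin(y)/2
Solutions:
 f(y) = C1*sqrt(cos(y))


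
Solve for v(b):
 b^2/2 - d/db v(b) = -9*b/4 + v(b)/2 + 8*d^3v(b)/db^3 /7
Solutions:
 v(b) = C1*exp(-42^(1/3)*b*(-(9 + sqrt(123))^(1/3) + 42^(1/3)/(9 + sqrt(123))^(1/3))/24)*sin(14^(1/3)*3^(1/6)*b*(3*14^(1/3)/(9 + sqrt(123))^(1/3) + 3^(2/3)*(9 + sqrt(123))^(1/3))/24) + C2*exp(-42^(1/3)*b*(-(9 + sqrt(123))^(1/3) + 42^(1/3)/(9 + sqrt(123))^(1/3))/24)*cos(14^(1/3)*3^(1/6)*b*(3*14^(1/3)/(9 + sqrt(123))^(1/3) + 3^(2/3)*(9 + sqrt(123))^(1/3))/24) + C3*exp(42^(1/3)*b*(-(9 + sqrt(123))^(1/3) + 42^(1/3)/(9 + sqrt(123))^(1/3))/12) + b^2 + b/2 - 1


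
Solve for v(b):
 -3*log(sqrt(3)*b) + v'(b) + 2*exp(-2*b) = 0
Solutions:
 v(b) = C1 + 3*b*log(b) + b*(-3 + 3*log(3)/2) + exp(-2*b)


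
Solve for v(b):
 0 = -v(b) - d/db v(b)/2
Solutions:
 v(b) = C1*exp(-2*b)


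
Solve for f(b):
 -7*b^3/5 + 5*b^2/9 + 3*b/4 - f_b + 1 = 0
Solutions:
 f(b) = C1 - 7*b^4/20 + 5*b^3/27 + 3*b^2/8 + b


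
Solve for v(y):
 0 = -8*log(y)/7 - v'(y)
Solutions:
 v(y) = C1 - 8*y*log(y)/7 + 8*y/7


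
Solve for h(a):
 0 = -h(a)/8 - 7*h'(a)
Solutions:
 h(a) = C1*exp(-a/56)
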